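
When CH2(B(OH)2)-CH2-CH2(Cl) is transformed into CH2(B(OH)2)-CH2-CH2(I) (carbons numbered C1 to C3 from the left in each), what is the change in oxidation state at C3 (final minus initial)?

0

Before: C3 has 1 bond to C, 2 bonds to H, 1 bond to Cl → oxidation state -1.
After: C3 has 1 bond to C, 2 bonds to H, 1 bond to I → oxidation state -1.
Δ = -1 − (-1) = 0, so no net redox change at C3.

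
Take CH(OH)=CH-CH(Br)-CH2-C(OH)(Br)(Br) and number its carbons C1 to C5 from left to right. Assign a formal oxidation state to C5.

+3

Assign +1 per bond to O/N/halogen, −1 per bond to H or an electropositive element, and 0 per bond to carbon.
C5 has one bond to C (0), one bond to O (+1), one bond to Br (+1), one bond to Br (+1).
Oxidation state = 0 + 1 + 1 + 1 = +3.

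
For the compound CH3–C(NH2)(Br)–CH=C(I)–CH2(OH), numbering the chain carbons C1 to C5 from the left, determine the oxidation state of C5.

Assign +1 per bond to O/N/halogen, −1 per bond to H or an electropositive element, and 0 per bond to carbon.
C5 has one bond to C (0), one bond to H (-1), one bond to O (+1), one bond to H (-1).
Oxidation state = 0 − 1 + 1 − 1 = -1.

-1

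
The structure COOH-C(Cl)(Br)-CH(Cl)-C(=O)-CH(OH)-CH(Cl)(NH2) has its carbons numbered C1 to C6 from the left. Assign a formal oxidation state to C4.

+2

C4 has one bond to C (0), one bond to C (0), a double bond to O (2×+1 = +2).
Oxidation state = 0 + 0 + 2 = +2.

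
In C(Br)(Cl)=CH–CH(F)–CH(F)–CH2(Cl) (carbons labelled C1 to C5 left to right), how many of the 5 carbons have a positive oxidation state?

Count +1 for every bond to an atom more electronegative than carbon and −1 for every bond to one less electronegative; C–C bonds are 0. Tallying each carbon:
C1: 2C, 1Cl, 1Br → 0 + 1 + 1 = +2
C2: 3C, 1H → 0 − 1 = -1
C3: 2C, 1H, 1F → 0 − 1 + 1 = 0
C4: 2C, 1H, 1F → 0 − 1 + 1 = 0
C5: 1C, 2H, 1Cl → 0 − 2 + 1 = -1
1 carbon (C1) meets the condition.

1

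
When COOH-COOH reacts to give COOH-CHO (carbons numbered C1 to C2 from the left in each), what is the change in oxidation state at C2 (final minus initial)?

-2

Before: C2 has 1 bond to C, 3 bonds to O → oxidation state +3.
After: C2 has 1 bond to C, 1 bond to H, 2 bonds to O → oxidation state +1.
Δ = +1 − (+3) = -2, so this is a reduction at C2.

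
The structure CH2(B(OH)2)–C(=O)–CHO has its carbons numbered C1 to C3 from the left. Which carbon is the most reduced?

C1

Tallying each carbon's bonds:
C1: 1C, 2H, 1B → 0 − 2 − 1 = -3
C2: 2C, 2O → 0 + 2 = +2
C3: 1C, 1H, 2O → 0 − 1 + 2 = +1
The most reduced carbon is C1 at -3.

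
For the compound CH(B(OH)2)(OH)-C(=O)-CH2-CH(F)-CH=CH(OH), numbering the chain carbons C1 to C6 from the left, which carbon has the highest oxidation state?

C2

Bonds to more-electronegative neighbours contribute +1 each, bonds to H or metals contribute −1 each, and C–C bonds contribute 0. Tallying each carbon:
C1: 1C, 1H, 1O, 1B → 0 − 1 + 1 − 1 = -1
C2: 2C, 2O → 0 + 2 = +2
C3: 2C, 2H → 0 − 2 = -2
C4: 2C, 1H, 1F → 0 − 1 + 1 = 0
C5: 3C, 1H → 0 − 1 = -1
C6: 2C, 1H, 1O → 0 − 1 + 1 = 0
The most oxidised carbon is C2 at +2.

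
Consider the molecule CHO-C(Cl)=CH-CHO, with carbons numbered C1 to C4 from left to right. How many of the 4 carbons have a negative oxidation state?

Tallying each carbon's bonds:
C1: 1C, 1H, 2O → 0 − 1 + 2 = +1
C2: 3C, 1Cl → 0 + 1 = +1
C3: 3C, 1H → 0 − 1 = -1
C4: 1C, 1H, 2O → 0 − 1 + 2 = +1
1 carbon (C3) meets the condition.

1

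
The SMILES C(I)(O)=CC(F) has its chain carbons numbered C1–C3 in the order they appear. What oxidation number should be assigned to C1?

+2

C1 has a double bond to C (2×0 = 0), one bond to I (+1), one bond to O (+1).
Oxidation state = 0 + 1 + 1 = +2.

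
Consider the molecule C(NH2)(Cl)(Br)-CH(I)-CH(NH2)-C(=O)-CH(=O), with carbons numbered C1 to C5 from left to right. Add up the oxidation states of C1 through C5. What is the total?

Bonds to more-electronegative neighbours contribute +1 each, bonds to H or metals contribute −1 each, and C–C bonds contribute 0. Tallying each carbon:
C1: 1C, 1N, 1Cl, 1Br → 0 + 1 + 1 + 1 = +3
C2: 2C, 1H, 1I → 0 − 1 + 1 = 0
C3: 2C, 1H, 1N → 0 − 1 + 1 = 0
C4: 2C, 2O → 0 + 2 = +2
C5: 1C, 1H, 2O → 0 − 1 + 2 = +1
Sum = +3 + 0 + 0 + 2 + 1 = +6.

+6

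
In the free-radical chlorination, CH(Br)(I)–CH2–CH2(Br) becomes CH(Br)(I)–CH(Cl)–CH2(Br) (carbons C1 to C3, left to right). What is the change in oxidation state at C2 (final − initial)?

Before: C2 has 2 bonds to C, 2 bonds to H → oxidation state -2.
After: C2 has 2 bonds to C, 1 bond to H, 1 bond to Cl → oxidation state 0.
Δ = 0 − (-2) = +2, so this is an oxidation at C2.

+2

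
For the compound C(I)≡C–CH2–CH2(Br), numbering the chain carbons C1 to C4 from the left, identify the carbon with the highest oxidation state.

Bonds to more-electronegative neighbours contribute +1 each, bonds to H or metals contribute −1 each, and C–C bonds contribute 0. Tallying each carbon:
C1: 3C, 1I → 0 + 1 = +1
C2: 4C → 0 = 0
C3: 2C, 2H → 0 − 2 = -2
C4: 1C, 2H, 1Br → 0 − 2 + 1 = -1
The most oxidised carbon is C1 at +1.

C1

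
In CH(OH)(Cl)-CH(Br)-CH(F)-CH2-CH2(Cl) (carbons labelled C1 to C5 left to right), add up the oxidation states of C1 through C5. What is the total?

-2

Each bond to a more electronegative atom (O, N, halogen) counts +1, each bond to a less electronegative atom (H, metal, B, Si) counts −1, and each C–C bond counts 0. Tallying each carbon:
C1: 1C, 1H, 1O, 1Cl → 0 − 1 + 1 + 1 = +1
C2: 2C, 1H, 1Br → 0 − 1 + 1 = 0
C3: 2C, 1H, 1F → 0 − 1 + 1 = 0
C4: 2C, 2H → 0 − 2 = -2
C5: 1C, 2H, 1Cl → 0 − 2 + 1 = -1
Sum = +1 + 0 + 0 − 2 − 1 = -2.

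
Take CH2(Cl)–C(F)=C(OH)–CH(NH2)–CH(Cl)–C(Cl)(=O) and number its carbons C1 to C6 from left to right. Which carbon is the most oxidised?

C6

Assign +1 per bond to O/N/halogen, −1 per bond to H or an electropositive element, and 0 per bond to carbon. Tallying each carbon:
C1: 1C, 2H, 1Cl → 0 − 2 + 1 = -1
C2: 3C, 1F → 0 + 1 = +1
C3: 3C, 1O → 0 + 1 = +1
C4: 2C, 1H, 1N → 0 − 1 + 1 = 0
C5: 2C, 1H, 1Cl → 0 − 1 + 1 = 0
C6: 1C, 2O, 1Cl → 0 + 2 + 1 = +3
The most oxidised carbon is C6 at +3.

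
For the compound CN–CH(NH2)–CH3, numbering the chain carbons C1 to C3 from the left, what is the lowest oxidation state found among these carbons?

-3

Tallying each carbon's bonds:
C1: 1C, 3N → 0 + 3 = +3
C2: 2C, 1H, 1N → 0 − 1 + 1 = 0
C3: 1C, 3H → 0 − 3 = -3
The lowest value is -3.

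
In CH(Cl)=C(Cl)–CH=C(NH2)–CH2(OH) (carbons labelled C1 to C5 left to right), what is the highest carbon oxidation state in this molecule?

+1

Tallying each carbon's bonds:
C1: 2C, 1H, 1Cl → 0 − 1 + 1 = 0
C2: 3C, 1Cl → 0 + 1 = +1
C3: 3C, 1H → 0 − 1 = -1
C4: 3C, 1N → 0 + 1 = +1
C5: 1C, 2H, 1O → 0 − 2 + 1 = -1
The highest value is +1.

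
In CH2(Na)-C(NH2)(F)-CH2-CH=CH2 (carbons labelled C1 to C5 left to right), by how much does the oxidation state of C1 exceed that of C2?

C1: 1C, 2H, 1Na → 0 − 2 − 1 = -3
C2: 2C, 1N, 1F → 0 + 1 + 1 = +2
Difference: -3 − (+2) = -5.

-5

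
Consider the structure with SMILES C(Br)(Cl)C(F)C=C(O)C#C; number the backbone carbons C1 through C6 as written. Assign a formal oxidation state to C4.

C4 has a double bond to C (2×0 = 0), one bond to C (0), one bond to O (+1).
Oxidation state = 0 + 0 + 1 = +1.

+1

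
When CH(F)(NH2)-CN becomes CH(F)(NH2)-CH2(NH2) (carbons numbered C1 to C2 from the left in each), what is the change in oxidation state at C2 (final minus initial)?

Before: C2 has 1 bond to C, 3 bonds to N → oxidation state +3.
After: C2 has 1 bond to C, 2 bonds to H, 1 bond to N → oxidation state -1.
Δ = -1 − (+3) = -4, so this is a reduction at C2.

-4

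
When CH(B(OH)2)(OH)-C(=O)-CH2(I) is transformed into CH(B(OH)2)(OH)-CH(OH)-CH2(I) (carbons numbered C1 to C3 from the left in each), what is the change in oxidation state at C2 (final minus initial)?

-2

Before: C2 has 2 bonds to C, 2 bonds to O → oxidation state +2.
After: C2 has 2 bonds to C, 1 bond to H, 1 bond to O → oxidation state 0.
Δ = 0 − (+2) = -2, so this is a reduction at C2.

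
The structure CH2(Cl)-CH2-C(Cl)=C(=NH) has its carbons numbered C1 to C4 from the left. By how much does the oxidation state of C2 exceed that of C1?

-1

C2: 2C, 2H → 0 − 2 = -2
C1: 1C, 2H, 1Cl → 0 − 2 + 1 = -1
Difference: -2 − (-1) = -1.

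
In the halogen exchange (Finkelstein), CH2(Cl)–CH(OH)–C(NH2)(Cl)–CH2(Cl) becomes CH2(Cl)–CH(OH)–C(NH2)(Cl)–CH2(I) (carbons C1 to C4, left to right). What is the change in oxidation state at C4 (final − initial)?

0

Before: C4 has 1 bond to C, 2 bonds to H, 1 bond to Cl → oxidation state -1.
After: C4 has 1 bond to C, 2 bonds to H, 1 bond to I → oxidation state -1.
Δ = -1 − (-1) = 0, so no net redox change at C4.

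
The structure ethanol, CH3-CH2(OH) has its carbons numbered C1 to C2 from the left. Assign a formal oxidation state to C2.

Assign +1 per bond to O/N/halogen, −1 per bond to H or an electropositive element, and 0 per bond to carbon.
C2 has one bond to H (-1), one bond to H (-1), one bond to O (+1), one bond to C (0).
Oxidation state = -1 − 1 + 1 + 0 = -1.

-1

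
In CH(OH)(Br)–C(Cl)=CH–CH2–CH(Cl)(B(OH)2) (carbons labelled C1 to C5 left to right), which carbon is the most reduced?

C4

Each bond to a more electronegative atom (O, N, halogen) counts +1, each bond to a less electronegative atom (H, metal, B, Si) counts −1, and each C–C bond counts 0. Tallying each carbon:
C1: 1C, 1H, 1O, 1Br → 0 − 1 + 1 + 1 = +1
C2: 3C, 1Cl → 0 + 1 = +1
C3: 3C, 1H → 0 − 1 = -1
C4: 2C, 2H → 0 − 2 = -2
C5: 1C, 1H, 1Cl, 1B → 0 − 1 + 1 − 1 = -1
The most reduced carbon is C4 at -2.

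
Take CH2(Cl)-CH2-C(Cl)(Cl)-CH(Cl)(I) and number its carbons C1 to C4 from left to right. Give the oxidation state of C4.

Count +1 for every bond to an atom more electronegative than carbon and −1 for every bond to one less electronegative; C–C bonds are 0.
C4 has one bond to C (0), one bond to Cl (+1), one bond to H (-1), one bond to I (+1).
Oxidation state = 0 + 1 − 1 + 1 = +1.

+1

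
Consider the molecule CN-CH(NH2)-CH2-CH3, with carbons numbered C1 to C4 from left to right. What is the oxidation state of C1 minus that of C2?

C1: 1C, 3N → 0 + 3 = +3
C2: 2C, 1H, 1N → 0 − 1 + 1 = 0
Difference: +3 − (0) = +3.

+3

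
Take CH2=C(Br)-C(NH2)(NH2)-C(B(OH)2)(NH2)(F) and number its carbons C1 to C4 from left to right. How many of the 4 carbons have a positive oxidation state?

Count +1 for every bond to an atom more electronegative than carbon and −1 for every bond to one less electronegative; C–C bonds are 0. Tallying each carbon:
C1: 2C, 2H → 0 − 2 = -2
C2: 3C, 1Br → 0 + 1 = +1
C3: 2C, 2N → 0 + 2 = +2
C4: 1C, 1N, 1F, 1B → 0 + 1 + 1 − 1 = +1
3 carbons (C2, C3, C4) meet the condition.

3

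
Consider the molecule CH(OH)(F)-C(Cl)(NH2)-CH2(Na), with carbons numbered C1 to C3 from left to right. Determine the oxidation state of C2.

Bonds to more-electronegative neighbours contribute +1 each, bonds to H or metals contribute −1 each, and C–C bonds contribute 0.
C2 has one bond to C (0), one bond to C (0), one bond to Cl (+1), one bond to N (+1).
Oxidation state = 0 + 0 + 1 + 1 = +2.

+2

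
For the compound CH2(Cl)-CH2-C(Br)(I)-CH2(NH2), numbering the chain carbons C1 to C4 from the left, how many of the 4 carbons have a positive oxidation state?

Bonds to more-electronegative neighbours contribute +1 each, bonds to H or metals contribute −1 each, and C–C bonds contribute 0. Tallying each carbon:
C1: 1C, 2H, 1Cl → 0 − 2 + 1 = -1
C2: 2C, 2H → 0 − 2 = -2
C3: 2C, 1Br, 1I → 0 + 1 + 1 = +2
C4: 1C, 2H, 1N → 0 − 2 + 1 = -1
1 carbon (C3) meets the condition.

1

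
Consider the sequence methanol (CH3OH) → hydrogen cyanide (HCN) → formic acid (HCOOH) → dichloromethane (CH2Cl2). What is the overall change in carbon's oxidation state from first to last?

+2

Carbon oxidation states along the series — methanol: -2, hydrogen cyanide: +2, formic acid: +2, dichloromethane: 0.
Net change = 0 − (-2) = +2.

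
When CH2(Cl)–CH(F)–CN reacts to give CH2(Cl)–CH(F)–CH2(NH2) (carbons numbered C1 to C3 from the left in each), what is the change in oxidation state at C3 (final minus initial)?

-4

Before: C3 has 1 bond to C, 3 bonds to N → oxidation state +3.
After: C3 has 1 bond to C, 2 bonds to H, 1 bond to N → oxidation state -1.
Δ = -1 − (+3) = -4, so this is a reduction at C3.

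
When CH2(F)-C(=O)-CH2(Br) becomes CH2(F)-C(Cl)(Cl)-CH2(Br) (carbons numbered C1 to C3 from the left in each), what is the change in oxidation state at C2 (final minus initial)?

Before: C2 has 2 bonds to C, 2 bonds to O → oxidation state +2.
After: C2 has 2 bonds to C, 2 bonds to Cl → oxidation state +2.
Δ = +2 − (+2) = 0, so no net redox change at C2.

0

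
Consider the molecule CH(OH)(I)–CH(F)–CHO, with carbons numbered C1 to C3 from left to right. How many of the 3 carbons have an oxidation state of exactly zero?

1

Tallying each carbon's bonds:
C1: 1C, 1H, 1O, 1I → 0 − 1 + 1 + 1 = +1
C2: 2C, 1H, 1F → 0 − 1 + 1 = 0
C3: 1C, 1H, 2O → 0 − 1 + 2 = +1
1 carbon (C2) meets the condition.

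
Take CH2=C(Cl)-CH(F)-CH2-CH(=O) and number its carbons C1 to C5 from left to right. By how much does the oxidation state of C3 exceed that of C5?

C3: 2C, 1H, 1F → 0 − 1 + 1 = 0
C5: 1C, 1H, 2O → 0 − 1 + 2 = +1
Difference: 0 − (+1) = -1.

-1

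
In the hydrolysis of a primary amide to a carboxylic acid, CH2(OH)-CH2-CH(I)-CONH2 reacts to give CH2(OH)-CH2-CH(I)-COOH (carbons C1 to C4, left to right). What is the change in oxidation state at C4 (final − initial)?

Before: C4 has 1 bond to C, 2 bonds to O, 1 bond to N → oxidation state +3.
After: C4 has 1 bond to C, 3 bonds to O → oxidation state +3.
Δ = +3 − (+3) = 0, so no net redox change at C4.

0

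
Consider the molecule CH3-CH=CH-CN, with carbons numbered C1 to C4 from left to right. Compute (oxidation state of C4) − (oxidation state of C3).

C4: 1C, 3N → 0 + 3 = +3
C3: 3C, 1H → 0 − 1 = -1
Difference: +3 − (-1) = +4.

+4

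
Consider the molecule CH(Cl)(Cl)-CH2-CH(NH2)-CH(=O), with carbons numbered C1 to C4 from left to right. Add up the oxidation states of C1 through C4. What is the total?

Each bond to a more electronegative atom (O, N, halogen) counts +1, each bond to a less electronegative atom (H, metal, B, Si) counts −1, and each C–C bond counts 0. Tallying each carbon:
C1: 1C, 1H, 2Cl → 0 − 1 + 2 = +1
C2: 2C, 2H → 0 − 2 = -2
C3: 2C, 1H, 1N → 0 − 1 + 1 = 0
C4: 1C, 1H, 2O → 0 − 1 + 2 = +1
Sum = +1 − 2 + 0 + 1 = 0.

0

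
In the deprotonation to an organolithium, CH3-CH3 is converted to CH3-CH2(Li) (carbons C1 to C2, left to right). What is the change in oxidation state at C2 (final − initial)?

Before: C2 has 1 bond to C, 3 bonds to H → oxidation state -3.
After: C2 has 1 bond to C, 2 bonds to H, 1 bond to Li → oxidation state -3.
Δ = -3 − (-3) = 0, so no net redox change at C2.

0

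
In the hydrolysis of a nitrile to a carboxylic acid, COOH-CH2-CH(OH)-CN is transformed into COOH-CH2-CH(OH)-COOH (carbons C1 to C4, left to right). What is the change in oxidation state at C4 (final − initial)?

Before: C4 has 1 bond to C, 3 bonds to N → oxidation state +3.
After: C4 has 1 bond to C, 3 bonds to O → oxidation state +3.
Δ = +3 − (+3) = 0, so no net redox change at C4.

0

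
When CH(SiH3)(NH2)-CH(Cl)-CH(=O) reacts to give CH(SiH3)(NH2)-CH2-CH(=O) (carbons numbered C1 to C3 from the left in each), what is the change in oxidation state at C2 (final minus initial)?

-2

Before: C2 has 2 bonds to C, 1 bond to H, 1 bond to Cl → oxidation state 0.
After: C2 has 2 bonds to C, 2 bonds to H → oxidation state -2.
Δ = -2 − (0) = -2, so this is a reduction at C2.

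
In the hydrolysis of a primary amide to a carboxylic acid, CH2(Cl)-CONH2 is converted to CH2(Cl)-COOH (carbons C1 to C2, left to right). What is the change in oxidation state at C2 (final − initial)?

Before: C2 has 1 bond to C, 2 bonds to O, 1 bond to N → oxidation state +3.
After: C2 has 1 bond to C, 3 bonds to O → oxidation state +3.
Δ = +3 − (+3) = 0, so no net redox change at C2.

0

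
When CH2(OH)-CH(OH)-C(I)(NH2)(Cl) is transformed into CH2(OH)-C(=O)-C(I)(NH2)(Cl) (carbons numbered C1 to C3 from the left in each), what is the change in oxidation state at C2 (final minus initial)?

+2

Before: C2 has 2 bonds to C, 1 bond to H, 1 bond to O → oxidation state 0.
After: C2 has 2 bonds to C, 2 bonds to O → oxidation state +2.
Δ = +2 − (0) = +2, so this is an oxidation at C2.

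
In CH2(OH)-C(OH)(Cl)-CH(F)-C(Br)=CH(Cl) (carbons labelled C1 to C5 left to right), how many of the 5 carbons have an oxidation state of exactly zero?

Tallying each carbon's bonds:
C1: 1C, 2H, 1O → 0 − 2 + 1 = -1
C2: 2C, 1O, 1Cl → 0 + 1 + 1 = +2
C3: 2C, 1H, 1F → 0 − 1 + 1 = 0
C4: 3C, 1Br → 0 + 1 = +1
C5: 2C, 1H, 1Cl → 0 − 1 + 1 = 0
2 carbons (C3, C5) meet the condition.

2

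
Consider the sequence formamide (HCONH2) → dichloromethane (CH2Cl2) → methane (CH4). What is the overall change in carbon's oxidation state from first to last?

-6

Carbon oxidation states along the series — formamide: +2, dichloromethane: 0, methane: -4.
Net change = -4 − (+2) = -6.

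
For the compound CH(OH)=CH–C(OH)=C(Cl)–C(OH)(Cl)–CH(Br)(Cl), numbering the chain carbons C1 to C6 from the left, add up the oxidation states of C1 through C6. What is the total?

+4

Tallying each carbon's bonds:
C1: 2C, 1H, 1O → 0 − 1 + 1 = 0
C2: 3C, 1H → 0 − 1 = -1
C3: 3C, 1O → 0 + 1 = +1
C4: 3C, 1Cl → 0 + 1 = +1
C5: 2C, 1O, 1Cl → 0 + 1 + 1 = +2
C6: 1C, 1H, 1Cl, 1Br → 0 − 1 + 1 + 1 = +1
Sum = 0 − 1 + 1 + 1 + 2 + 1 = +4.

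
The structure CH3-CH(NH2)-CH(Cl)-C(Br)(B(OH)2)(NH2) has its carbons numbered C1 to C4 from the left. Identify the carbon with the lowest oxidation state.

Each bond to a more electronegative atom (O, N, halogen) counts +1, each bond to a less electronegative atom (H, metal, B, Si) counts −1, and each C–C bond counts 0. Tallying each carbon:
C1: 1C, 3H → 0 − 3 = -3
C2: 2C, 1H, 1N → 0 − 1 + 1 = 0
C3: 2C, 1H, 1Cl → 0 − 1 + 1 = 0
C4: 1C, 1N, 1Br, 1B → 0 + 1 + 1 − 1 = +1
The most reduced carbon is C1 at -3.

C1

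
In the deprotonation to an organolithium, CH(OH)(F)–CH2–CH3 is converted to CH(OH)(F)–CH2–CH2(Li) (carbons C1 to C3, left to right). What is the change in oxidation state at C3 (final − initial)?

0

Before: C3 has 1 bond to C, 3 bonds to H → oxidation state -3.
After: C3 has 1 bond to C, 2 bonds to H, 1 bond to Li → oxidation state -3.
Δ = -3 − (-3) = 0, so no net redox change at C3.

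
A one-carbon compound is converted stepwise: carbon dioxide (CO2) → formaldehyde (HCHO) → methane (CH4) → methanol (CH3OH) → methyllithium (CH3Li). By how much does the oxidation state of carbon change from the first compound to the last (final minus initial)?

Carbon oxidation states along the series — carbon dioxide: +4, formaldehyde: 0, methane: -4, methanol: -2, methyllithium: -4.
Net change = -4 − (+4) = -8.

-8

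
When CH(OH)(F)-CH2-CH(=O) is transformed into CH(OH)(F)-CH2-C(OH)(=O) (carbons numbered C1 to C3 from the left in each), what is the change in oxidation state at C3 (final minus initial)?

Before: C3 has 1 bond to C, 1 bond to H, 2 bonds to O → oxidation state +1.
After: C3 has 1 bond to C, 3 bonds to O → oxidation state +3.
Δ = +3 − (+1) = +2, so this is an oxidation at C3.

+2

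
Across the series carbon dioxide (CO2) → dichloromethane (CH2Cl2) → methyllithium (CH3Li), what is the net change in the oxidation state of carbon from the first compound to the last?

Carbon oxidation states along the series — carbon dioxide: +4, dichloromethane: 0, methyllithium: -4.
Net change = -4 − (+4) = -8.

-8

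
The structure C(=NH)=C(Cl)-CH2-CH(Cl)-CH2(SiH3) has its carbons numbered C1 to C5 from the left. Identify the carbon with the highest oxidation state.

Tallying each carbon's bonds:
C1: 2C, 2N → 0 + 2 = +2
C2: 3C, 1Cl → 0 + 1 = +1
C3: 2C, 2H → 0 − 2 = -2
C4: 2C, 1H, 1Cl → 0 − 1 + 1 = 0
C5: 1C, 2H, 1Si → 0 − 2 − 1 = -3
The most oxidised carbon is C1 at +2.

C1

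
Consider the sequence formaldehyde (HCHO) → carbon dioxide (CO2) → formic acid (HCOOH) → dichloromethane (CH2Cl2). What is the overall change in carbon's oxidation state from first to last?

0

Carbon oxidation states along the series — formaldehyde: 0, carbon dioxide: +4, formic acid: +2, dichloromethane: 0.
Net change = 0 − (0) = 0.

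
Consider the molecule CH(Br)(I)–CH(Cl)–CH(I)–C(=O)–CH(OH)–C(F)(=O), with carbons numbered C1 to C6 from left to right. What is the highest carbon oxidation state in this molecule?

Each bond to a more electronegative atom (O, N, halogen) counts +1, each bond to a less electronegative atom (H, metal, B, Si) counts −1, and each C–C bond counts 0. Tallying each carbon:
C1: 1C, 1H, 1Br, 1I → 0 − 1 + 1 + 1 = +1
C2: 2C, 1H, 1Cl → 0 − 1 + 1 = 0
C3: 2C, 1H, 1I → 0 − 1 + 1 = 0
C4: 2C, 2O → 0 + 2 = +2
C5: 2C, 1H, 1O → 0 − 1 + 1 = 0
C6: 1C, 2O, 1F → 0 + 2 + 1 = +3
The highest value is +3.

+3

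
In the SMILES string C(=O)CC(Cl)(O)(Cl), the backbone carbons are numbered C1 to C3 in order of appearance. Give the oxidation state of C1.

Assign +1 per bond to O/N/halogen, −1 per bond to H or an electropositive element, and 0 per bond to carbon.
C1 has one bond to C (0), one bond to H (-1), a double bond to O (2×+1 = +2).
Oxidation state = 0 − 1 + 2 = +1.

+1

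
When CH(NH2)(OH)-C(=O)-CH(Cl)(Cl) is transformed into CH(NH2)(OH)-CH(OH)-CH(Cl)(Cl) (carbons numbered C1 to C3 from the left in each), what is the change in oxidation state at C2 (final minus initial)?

Before: C2 has 2 bonds to C, 2 bonds to O → oxidation state +2.
After: C2 has 2 bonds to C, 1 bond to H, 1 bond to O → oxidation state 0.
Δ = 0 − (+2) = -2, so this is a reduction at C2.

-2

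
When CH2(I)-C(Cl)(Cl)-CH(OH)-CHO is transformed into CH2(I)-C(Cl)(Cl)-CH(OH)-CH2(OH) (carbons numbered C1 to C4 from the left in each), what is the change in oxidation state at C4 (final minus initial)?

Before: C4 has 1 bond to C, 1 bond to H, 2 bonds to O → oxidation state +1.
After: C4 has 1 bond to C, 2 bonds to H, 1 bond to O → oxidation state -1.
Δ = -1 − (+1) = -2, so this is a reduction at C4.

-2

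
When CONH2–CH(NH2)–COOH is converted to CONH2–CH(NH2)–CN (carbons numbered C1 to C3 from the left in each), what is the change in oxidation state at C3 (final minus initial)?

Before: C3 has 1 bond to C, 3 bonds to O → oxidation state +3.
After: C3 has 1 bond to C, 3 bonds to N → oxidation state +3.
Δ = +3 − (+3) = 0, so no net redox change at C3.

0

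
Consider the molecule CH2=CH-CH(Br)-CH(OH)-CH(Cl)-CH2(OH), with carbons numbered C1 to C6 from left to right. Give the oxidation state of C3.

C3 has one bond to C (0), one bond to C (0), one bond to H (-1), one bond to Br (+1).
Oxidation state = 0 + 0 − 1 + 1 = 0.

0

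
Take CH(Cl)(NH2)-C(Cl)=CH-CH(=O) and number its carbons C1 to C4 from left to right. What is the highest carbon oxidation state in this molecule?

Each bond to a more electronegative atom (O, N, halogen) counts +1, each bond to a less electronegative atom (H, metal, B, Si) counts −1, and each C–C bond counts 0. Tallying each carbon:
C1: 1C, 1H, 1N, 1Cl → 0 − 1 + 1 + 1 = +1
C2: 3C, 1Cl → 0 + 1 = +1
C3: 3C, 1H → 0 − 1 = -1
C4: 1C, 1H, 2O → 0 − 1 + 2 = +1
The highest value is +1.

+1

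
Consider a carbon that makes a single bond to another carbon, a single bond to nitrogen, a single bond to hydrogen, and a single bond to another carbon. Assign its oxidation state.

0

The carbon has one bond to C (0), one bond to C (0), one bond to N (+1), one bond to H (-1).
Oxidation state = 0 + 0 + 1 − 1 = 0.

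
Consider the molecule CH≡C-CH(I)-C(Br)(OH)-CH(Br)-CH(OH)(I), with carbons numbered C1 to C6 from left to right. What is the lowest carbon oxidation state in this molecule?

-1

Tallying each carbon's bonds:
C1: 3C, 1H → 0 − 1 = -1
C2: 4C → 0 = 0
C3: 2C, 1H, 1I → 0 − 1 + 1 = 0
C4: 2C, 1O, 1Br → 0 + 1 + 1 = +2
C5: 2C, 1H, 1Br → 0 − 1 + 1 = 0
C6: 1C, 1H, 1O, 1I → 0 − 1 + 1 + 1 = +1
The lowest value is -1.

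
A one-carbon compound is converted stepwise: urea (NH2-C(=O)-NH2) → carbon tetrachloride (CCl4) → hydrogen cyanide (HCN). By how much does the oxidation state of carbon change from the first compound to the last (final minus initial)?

Carbon oxidation states along the series — urea: +4, carbon tetrachloride: +4, hydrogen cyanide: +2.
Net change = +2 − (+4) = -2.

-2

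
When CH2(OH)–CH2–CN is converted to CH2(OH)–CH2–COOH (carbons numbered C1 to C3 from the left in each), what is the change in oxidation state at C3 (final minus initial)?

Before: C3 has 1 bond to C, 3 bonds to N → oxidation state +3.
After: C3 has 1 bond to C, 3 bonds to O → oxidation state +3.
Δ = +3 − (+3) = 0, so no net redox change at C3.

0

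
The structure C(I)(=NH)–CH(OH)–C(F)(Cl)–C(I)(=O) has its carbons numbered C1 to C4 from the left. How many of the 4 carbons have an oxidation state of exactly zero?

1

Tallying each carbon's bonds:
C1: 1C, 2N, 1I → 0 + 2 + 1 = +3
C2: 2C, 1H, 1O → 0 − 1 + 1 = 0
C3: 2C, 1F, 1Cl → 0 + 1 + 1 = +2
C4: 1C, 2O, 1I → 0 + 2 + 1 = +3
1 carbon (C2) meets the condition.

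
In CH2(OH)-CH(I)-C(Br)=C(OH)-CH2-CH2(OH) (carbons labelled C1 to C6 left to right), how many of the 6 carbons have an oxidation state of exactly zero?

Tallying each carbon's bonds:
C1: 1C, 2H, 1O → 0 − 2 + 1 = -1
C2: 2C, 1H, 1I → 0 − 1 + 1 = 0
C3: 3C, 1Br → 0 + 1 = +1
C4: 3C, 1O → 0 + 1 = +1
C5: 2C, 2H → 0 − 2 = -2
C6: 1C, 2H, 1O → 0 − 2 + 1 = -1
1 carbon (C2) meets the condition.

1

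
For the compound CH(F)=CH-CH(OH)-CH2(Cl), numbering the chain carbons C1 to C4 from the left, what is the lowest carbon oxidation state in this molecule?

-1

Tallying each carbon's bonds:
C1: 2C, 1H, 1F → 0 − 1 + 1 = 0
C2: 3C, 1H → 0 − 1 = -1
C3: 2C, 1H, 1O → 0 − 1 + 1 = 0
C4: 1C, 2H, 1Cl → 0 − 2 + 1 = -1
The lowest value is -1.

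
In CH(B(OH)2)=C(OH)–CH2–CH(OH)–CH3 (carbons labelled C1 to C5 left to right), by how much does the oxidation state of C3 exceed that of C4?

-2

C3: 2C, 2H → 0 − 2 = -2
C4: 2C, 1H, 1O → 0 − 1 + 1 = 0
Difference: -2 − (0) = -2.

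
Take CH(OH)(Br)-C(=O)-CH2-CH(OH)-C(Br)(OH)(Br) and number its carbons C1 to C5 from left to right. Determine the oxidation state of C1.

Each bond to a more electronegative atom (O, N, halogen) counts +1, each bond to a less electronegative atom (H, metal, B, Si) counts −1, and each C–C bond counts 0.
C1 has one bond to C (0), one bond to O (+1), one bond to H (-1), one bond to Br (+1).
Oxidation state = 0 + 1 − 1 + 1 = +1.

+1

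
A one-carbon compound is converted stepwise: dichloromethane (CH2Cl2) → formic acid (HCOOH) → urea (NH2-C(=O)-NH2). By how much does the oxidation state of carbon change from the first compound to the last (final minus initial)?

+4

Carbon oxidation states along the series — dichloromethane: 0, formic acid: +2, urea: +4.
Net change = +4 − (0) = +4.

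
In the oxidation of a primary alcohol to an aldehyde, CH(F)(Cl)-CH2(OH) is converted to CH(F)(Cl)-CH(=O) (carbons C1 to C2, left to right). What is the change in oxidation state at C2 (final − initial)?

Before: C2 has 1 bond to C, 2 bonds to H, 1 bond to O → oxidation state -1.
After: C2 has 1 bond to C, 1 bond to H, 2 bonds to O → oxidation state +1.
Δ = +1 − (-1) = +2, so this is an oxidation at C2.

+2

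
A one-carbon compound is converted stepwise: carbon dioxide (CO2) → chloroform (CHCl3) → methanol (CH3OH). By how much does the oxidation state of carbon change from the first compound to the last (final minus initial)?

-6

Carbon oxidation states along the series — carbon dioxide: +4, chloroform: +2, methanol: -2.
Net change = -2 − (+4) = -6.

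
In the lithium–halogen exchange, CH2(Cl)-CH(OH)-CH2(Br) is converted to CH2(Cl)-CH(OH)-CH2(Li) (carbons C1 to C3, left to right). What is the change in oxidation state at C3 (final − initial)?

Before: C3 has 1 bond to C, 2 bonds to H, 1 bond to Br → oxidation state -1.
After: C3 has 1 bond to C, 2 bonds to H, 1 bond to Li → oxidation state -3.
Δ = -3 − (-1) = -2, so this is a reduction at C3.

-2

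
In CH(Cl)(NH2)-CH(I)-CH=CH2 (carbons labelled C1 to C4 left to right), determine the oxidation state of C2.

Bonds to more-electronegative neighbours contribute +1 each, bonds to H or metals contribute −1 each, and C–C bonds contribute 0.
C2 has one bond to C (0), one bond to C (0), one bond to H (-1), one bond to I (+1).
Oxidation state = 0 + 0 − 1 + 1 = 0.

0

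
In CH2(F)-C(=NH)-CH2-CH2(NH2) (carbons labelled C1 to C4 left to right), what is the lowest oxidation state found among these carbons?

Bonds to more-electronegative neighbours contribute +1 each, bonds to H or metals contribute −1 each, and C–C bonds contribute 0. Tallying each carbon:
C1: 1C, 2H, 1F → 0 − 2 + 1 = -1
C2: 2C, 2N → 0 + 2 = +2
C3: 2C, 2H → 0 − 2 = -2
C4: 1C, 2H, 1N → 0 − 2 + 1 = -1
The lowest value is -2.

-2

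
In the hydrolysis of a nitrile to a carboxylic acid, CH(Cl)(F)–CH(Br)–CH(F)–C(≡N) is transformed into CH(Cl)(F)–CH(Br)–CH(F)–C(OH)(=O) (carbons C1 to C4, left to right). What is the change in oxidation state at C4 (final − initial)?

0

Before: C4 has 1 bond to C, 3 bonds to N → oxidation state +3.
After: C4 has 1 bond to C, 3 bonds to O → oxidation state +3.
Δ = +3 − (+3) = 0, so no net redox change at C4.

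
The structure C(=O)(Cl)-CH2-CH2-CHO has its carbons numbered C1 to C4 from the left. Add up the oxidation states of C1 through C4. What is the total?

0

Tallying each carbon's bonds:
C1: 1C, 2O, 1Cl → 0 + 2 + 1 = +3
C2: 2C, 2H → 0 − 2 = -2
C3: 2C, 2H → 0 − 2 = -2
C4: 1C, 1H, 2O → 0 − 1 + 2 = +1
Sum = +3 − 2 − 2 + 1 = 0.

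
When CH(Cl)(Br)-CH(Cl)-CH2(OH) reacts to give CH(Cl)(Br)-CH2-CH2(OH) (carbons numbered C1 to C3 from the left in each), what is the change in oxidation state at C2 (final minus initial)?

-2

Before: C2 has 2 bonds to C, 1 bond to H, 1 bond to Cl → oxidation state 0.
After: C2 has 2 bonds to C, 2 bonds to H → oxidation state -2.
Δ = -2 − (0) = -2, so this is a reduction at C2.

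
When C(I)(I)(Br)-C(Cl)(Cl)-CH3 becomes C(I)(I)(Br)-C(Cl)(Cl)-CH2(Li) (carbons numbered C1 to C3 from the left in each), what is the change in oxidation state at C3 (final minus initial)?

0

Before: C3 has 1 bond to C, 3 bonds to H → oxidation state -3.
After: C3 has 1 bond to C, 2 bonds to H, 1 bond to Li → oxidation state -3.
Δ = -3 − (-3) = 0, so no net redox change at C3.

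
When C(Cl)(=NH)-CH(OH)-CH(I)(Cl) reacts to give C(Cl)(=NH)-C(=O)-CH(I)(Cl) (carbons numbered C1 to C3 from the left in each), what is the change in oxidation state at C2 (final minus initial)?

Before: C2 has 2 bonds to C, 1 bond to H, 1 bond to O → oxidation state 0.
After: C2 has 2 bonds to C, 2 bonds to O → oxidation state +2.
Δ = +2 − (0) = +2, so this is an oxidation at C2.

+2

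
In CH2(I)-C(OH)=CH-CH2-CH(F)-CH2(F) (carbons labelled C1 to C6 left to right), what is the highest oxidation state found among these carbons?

+1

Tallying each carbon's bonds:
C1: 1C, 2H, 1I → 0 − 2 + 1 = -1
C2: 3C, 1O → 0 + 1 = +1
C3: 3C, 1H → 0 − 1 = -1
C4: 2C, 2H → 0 − 2 = -2
C5: 2C, 1H, 1F → 0 − 1 + 1 = 0
C6: 1C, 2H, 1F → 0 − 2 + 1 = -1
The highest value is +1.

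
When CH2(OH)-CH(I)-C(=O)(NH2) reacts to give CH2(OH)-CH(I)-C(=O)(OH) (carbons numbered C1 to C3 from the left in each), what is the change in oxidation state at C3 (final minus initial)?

0

Before: C3 has 1 bond to C, 2 bonds to O, 1 bond to N → oxidation state +3.
After: C3 has 1 bond to C, 3 bonds to O → oxidation state +3.
Δ = +3 − (+3) = 0, so no net redox change at C3.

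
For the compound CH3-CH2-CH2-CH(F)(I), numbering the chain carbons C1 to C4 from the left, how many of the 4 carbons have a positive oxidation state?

Tallying each carbon's bonds:
C1: 1C, 3H → 0 − 3 = -3
C2: 2C, 2H → 0 − 2 = -2
C3: 2C, 2H → 0 − 2 = -2
C4: 1C, 1H, 1F, 1I → 0 − 1 + 1 + 1 = +1
1 carbon (C4) meets the condition.

1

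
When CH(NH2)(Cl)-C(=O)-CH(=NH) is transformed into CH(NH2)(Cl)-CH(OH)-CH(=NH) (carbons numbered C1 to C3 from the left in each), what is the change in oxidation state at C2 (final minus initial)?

-2

Before: C2 has 2 bonds to C, 2 bonds to O → oxidation state +2.
After: C2 has 2 bonds to C, 1 bond to H, 1 bond to O → oxidation state 0.
Δ = 0 − (+2) = -2, so this is a reduction at C2.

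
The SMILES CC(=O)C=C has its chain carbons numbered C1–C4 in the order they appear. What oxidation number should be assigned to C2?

Assign +1 per bond to O/N/halogen, −1 per bond to H or an electropositive element, and 0 per bond to carbon.
C2 has one bond to C (0), one bond to C (0), a double bond to O (2×+1 = +2).
Oxidation state = 0 + 0 + 2 = +2.

+2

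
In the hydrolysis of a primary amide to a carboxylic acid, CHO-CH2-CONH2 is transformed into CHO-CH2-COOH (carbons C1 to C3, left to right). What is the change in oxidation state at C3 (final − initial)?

Before: C3 has 1 bond to C, 2 bonds to O, 1 bond to N → oxidation state +3.
After: C3 has 1 bond to C, 3 bonds to O → oxidation state +3.
Δ = +3 − (+3) = 0, so no net redox change at C3.

0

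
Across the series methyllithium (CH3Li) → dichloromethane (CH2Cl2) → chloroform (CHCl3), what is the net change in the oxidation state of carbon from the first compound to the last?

+6

Carbon oxidation states along the series — methyllithium: -4, dichloromethane: 0, chloroform: +2.
Net change = +2 − (-4) = +6.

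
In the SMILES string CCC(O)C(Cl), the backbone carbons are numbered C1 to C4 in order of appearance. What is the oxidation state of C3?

Assign +1 per bond to O/N/halogen, −1 per bond to H or an electropositive element, and 0 per bond to carbon.
C3 has one bond to C (0), one bond to C (0), one bond to O (+1), one bond to H (-1).
Oxidation state = 0 + 0 + 1 − 1 = 0.

0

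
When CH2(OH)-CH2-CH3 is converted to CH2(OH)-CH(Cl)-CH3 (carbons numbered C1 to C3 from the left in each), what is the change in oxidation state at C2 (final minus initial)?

+2

Before: C2 has 2 bonds to C, 2 bonds to H → oxidation state -2.
After: C2 has 2 bonds to C, 1 bond to H, 1 bond to Cl → oxidation state 0.
Δ = 0 − (-2) = +2, so this is an oxidation at C2.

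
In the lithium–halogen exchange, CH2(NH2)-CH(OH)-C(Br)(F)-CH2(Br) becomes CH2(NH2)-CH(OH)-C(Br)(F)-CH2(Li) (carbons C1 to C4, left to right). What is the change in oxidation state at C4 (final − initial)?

Before: C4 has 1 bond to C, 2 bonds to H, 1 bond to Br → oxidation state -1.
After: C4 has 1 bond to C, 2 bonds to H, 1 bond to Li → oxidation state -3.
Δ = -3 − (-1) = -2, so this is a reduction at C4.

-2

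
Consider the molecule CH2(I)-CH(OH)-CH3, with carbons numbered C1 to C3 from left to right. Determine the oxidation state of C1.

-1

Bonds to more-electronegative neighbours contribute +1 each, bonds to H or metals contribute −1 each, and C–C bonds contribute 0.
C1 has one bond to C (0), one bond to H (-1), one bond to I (+1), one bond to H (-1).
Oxidation state = 0 − 1 + 1 − 1 = -1.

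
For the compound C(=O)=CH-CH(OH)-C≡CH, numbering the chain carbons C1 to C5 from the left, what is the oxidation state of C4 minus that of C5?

C4: 4C → 0 = 0
C5: 3C, 1H → 0 − 1 = -1
Difference: 0 − (-1) = +1.

+1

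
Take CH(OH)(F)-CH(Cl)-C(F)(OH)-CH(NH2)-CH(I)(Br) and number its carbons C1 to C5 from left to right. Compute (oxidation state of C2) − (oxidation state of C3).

C2: 2C, 1H, 1Cl → 0 − 1 + 1 = 0
C3: 2C, 1O, 1F → 0 + 1 + 1 = +2
Difference: 0 − (+2) = -2.

-2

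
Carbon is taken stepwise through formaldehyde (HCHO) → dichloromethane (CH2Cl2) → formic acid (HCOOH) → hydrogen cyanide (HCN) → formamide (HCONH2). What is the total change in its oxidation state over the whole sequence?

+2

Carbon oxidation states along the series — formaldehyde: 0, dichloromethane: 0, formic acid: +2, hydrogen cyanide: +2, formamide: +2.
Net change = +2 − (0) = +2.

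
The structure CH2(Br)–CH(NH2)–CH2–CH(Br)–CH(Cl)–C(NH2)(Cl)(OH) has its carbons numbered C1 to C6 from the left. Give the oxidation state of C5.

0

C5 has one bond to C (0), one bond to C (0), one bond to Cl (+1), one bond to H (-1).
Oxidation state = 0 + 0 + 1 − 1 = 0.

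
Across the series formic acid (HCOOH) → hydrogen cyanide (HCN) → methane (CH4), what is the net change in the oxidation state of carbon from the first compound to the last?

Carbon oxidation states along the series — formic acid: +2, hydrogen cyanide: +2, methane: -4.
Net change = -4 − (+2) = -6.

-6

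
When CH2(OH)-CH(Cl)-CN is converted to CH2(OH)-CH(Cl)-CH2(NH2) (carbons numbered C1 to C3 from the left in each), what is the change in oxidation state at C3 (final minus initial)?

Before: C3 has 1 bond to C, 3 bonds to N → oxidation state +3.
After: C3 has 1 bond to C, 2 bonds to H, 1 bond to N → oxidation state -1.
Δ = -1 − (+3) = -4, so this is a reduction at C3.

-4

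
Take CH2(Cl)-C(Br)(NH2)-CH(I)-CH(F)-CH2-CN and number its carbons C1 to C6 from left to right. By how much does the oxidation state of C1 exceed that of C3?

C1: 1C, 2H, 1Cl → 0 − 2 + 1 = -1
C3: 2C, 1H, 1I → 0 − 1 + 1 = 0
Difference: -1 − (0) = -1.

-1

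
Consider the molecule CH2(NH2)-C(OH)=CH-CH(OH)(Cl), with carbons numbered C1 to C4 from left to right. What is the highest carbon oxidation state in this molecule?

+1

Tallying each carbon's bonds:
C1: 1C, 2H, 1N → 0 − 2 + 1 = -1
C2: 3C, 1O → 0 + 1 = +1
C3: 3C, 1H → 0 − 1 = -1
C4: 1C, 1H, 1O, 1Cl → 0 − 1 + 1 + 1 = +1
The highest value is +1.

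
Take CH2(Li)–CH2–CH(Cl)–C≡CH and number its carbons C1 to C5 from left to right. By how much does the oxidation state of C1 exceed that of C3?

C1: 1C, 2H, 1Li → 0 − 2 − 1 = -3
C3: 2C, 1H, 1Cl → 0 − 1 + 1 = 0
Difference: -3 − (0) = -3.

-3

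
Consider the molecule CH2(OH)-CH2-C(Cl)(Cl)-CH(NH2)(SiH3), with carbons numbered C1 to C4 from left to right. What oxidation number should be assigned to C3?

C3 has one bond to C (0), one bond to C (0), one bond to Cl (+1), one bond to Cl (+1).
Oxidation state = 0 + 0 + 1 + 1 = +2.

+2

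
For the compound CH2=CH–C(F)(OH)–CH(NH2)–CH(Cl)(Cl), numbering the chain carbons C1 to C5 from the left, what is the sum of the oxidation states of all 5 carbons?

0

Assign +1 per bond to O/N/halogen, −1 per bond to H or an electropositive element, and 0 per bond to carbon. Tallying each carbon:
C1: 2C, 2H → 0 − 2 = -2
C2: 3C, 1H → 0 − 1 = -1
C3: 2C, 1O, 1F → 0 + 1 + 1 = +2
C4: 2C, 1H, 1N → 0 − 1 + 1 = 0
C5: 1C, 1H, 2Cl → 0 − 1 + 2 = +1
Sum = -2 − 1 + 2 + 0 + 1 = 0.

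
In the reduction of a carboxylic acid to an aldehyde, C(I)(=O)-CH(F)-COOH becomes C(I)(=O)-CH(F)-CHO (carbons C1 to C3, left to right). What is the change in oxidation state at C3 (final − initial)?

-2

Before: C3 has 1 bond to C, 3 bonds to O → oxidation state +3.
After: C3 has 1 bond to C, 1 bond to H, 2 bonds to O → oxidation state +1.
Δ = +1 − (+3) = -2, so this is a reduction at C3.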